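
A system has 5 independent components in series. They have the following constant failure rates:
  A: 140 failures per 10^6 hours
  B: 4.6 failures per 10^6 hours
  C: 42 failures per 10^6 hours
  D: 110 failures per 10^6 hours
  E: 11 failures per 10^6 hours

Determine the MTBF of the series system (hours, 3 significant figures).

3250

Series of exponential components: λ_sys = Σ λ_i
λ_sys = 0.00014 + 0.0000046 + 0.000042 + 0.00011 + 0.000011 = 3.0760e-04 /h
MTBF = 1 / λ_sys = 3250 h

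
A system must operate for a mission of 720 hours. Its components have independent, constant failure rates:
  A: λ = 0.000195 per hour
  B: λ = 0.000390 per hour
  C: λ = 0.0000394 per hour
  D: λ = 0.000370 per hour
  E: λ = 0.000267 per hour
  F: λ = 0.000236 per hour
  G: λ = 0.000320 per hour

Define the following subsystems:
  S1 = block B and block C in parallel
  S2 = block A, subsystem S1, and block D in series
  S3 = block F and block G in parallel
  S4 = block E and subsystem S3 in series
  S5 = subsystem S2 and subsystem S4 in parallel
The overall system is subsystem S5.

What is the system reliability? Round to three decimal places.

R(A) = exp(−0.000195 × 720) = 0.86901
R(B) = exp(−0.000390 × 720) = 0.75518
R(C) = exp(−0.0000394 × 720) = 0.97203
R(D) = exp(−0.000370 × 720) = 0.76613
R(E) = exp(−0.000267 × 720) = 0.82511
R(F) = exp(−0.000236 × 720) = 0.84373
R(G) = exp(−0.000320 × 720) = 0.79422
Parallel (B and C): 1 − (1 − 0.75518)(1 − 0.97203) = 0.99315
Series (A, [0.99315], and D): 0.86901 × 0.99315 × 0.76613 = 0.66121
Parallel (F and G): 1 − (1 − 0.84373)(1 − 0.79422) = 0.96784
Series (E and [0.96784]): 0.82511 × 0.96784 = 0.79857
Parallel ([0.66121] and [0.79857]): 1 − (1 − 0.66121)(1 − 0.79857) = 0.932

0.932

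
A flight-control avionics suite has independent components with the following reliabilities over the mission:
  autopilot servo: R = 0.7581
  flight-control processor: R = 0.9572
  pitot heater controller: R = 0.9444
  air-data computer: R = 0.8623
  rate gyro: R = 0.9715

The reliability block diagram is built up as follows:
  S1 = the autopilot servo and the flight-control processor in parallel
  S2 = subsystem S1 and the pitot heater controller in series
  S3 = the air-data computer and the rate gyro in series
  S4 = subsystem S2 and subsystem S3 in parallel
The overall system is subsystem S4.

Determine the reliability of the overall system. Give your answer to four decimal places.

0.9894

Parallel (autopilot servo and flight-control processor): 1 − (1 − 0.758100)(1 − 0.957200) = 0.989647
Series ([0.989647] and pitot heater controller): 0.989647 × 0.944400 = 0.934623
Series (air-data computer and rate gyro): 0.862300 × 0.971500 = 0.837724
Parallel ([0.934623] and [0.837724]): 1 − (1 − 0.934623)(1 − 0.837724) = 0.9894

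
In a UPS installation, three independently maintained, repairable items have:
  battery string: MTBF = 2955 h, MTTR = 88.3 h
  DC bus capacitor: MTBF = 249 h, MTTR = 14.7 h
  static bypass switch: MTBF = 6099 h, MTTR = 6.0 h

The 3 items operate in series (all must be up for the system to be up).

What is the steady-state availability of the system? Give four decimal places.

A(battery string) = MTBF/(MTBF+MTTR) = 2955/(2955+88.3) = 0.970985
A(DC bus capacitor) = MTBF/(MTBF+MTTR) = 249/(249+14.7) = 0.944255
A(static bypass switch) = MTBF/(MTBF+MTTR) = 6099/(6099+6.0) = 0.999017
Series availability: 0.970985 × 0.944255 × 0.999017 = 0.9160

0.9160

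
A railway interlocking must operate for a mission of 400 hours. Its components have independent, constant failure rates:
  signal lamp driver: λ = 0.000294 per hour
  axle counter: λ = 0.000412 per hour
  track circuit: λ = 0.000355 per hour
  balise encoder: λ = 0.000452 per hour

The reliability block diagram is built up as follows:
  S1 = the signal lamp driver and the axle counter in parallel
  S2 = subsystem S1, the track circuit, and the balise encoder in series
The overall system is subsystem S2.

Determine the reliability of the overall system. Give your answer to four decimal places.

0.7119

R(signal lamp driver) = exp(−0.000294 × 400) = 0.889052
R(axle counter) = exp(−0.000412 × 400) = 0.848063
R(track circuit) = exp(−0.000355 × 400) = 0.867621
R(balise encoder) = exp(−0.000452 × 400) = 0.834602
Parallel (signal lamp driver and axle counter): 1 − (1 − 0.889052)(1 − 0.848063) = 0.983143
Series ([0.983143], track circuit, and balise encoder): 0.983143 × 0.867621 × 0.834602 = 0.7119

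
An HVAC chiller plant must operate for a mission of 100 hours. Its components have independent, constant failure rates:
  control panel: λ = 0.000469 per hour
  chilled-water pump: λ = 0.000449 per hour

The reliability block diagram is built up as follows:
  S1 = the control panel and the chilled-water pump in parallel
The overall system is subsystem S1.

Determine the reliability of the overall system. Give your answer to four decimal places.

R(control panel) = exp(−0.000469 × 100) = 0.954183
R(chilled-water pump) = exp(−0.000449 × 100) = 0.956093
Parallel (control panel and chilled-water pump): 1 − (1 − 0.954183)(1 − 0.956093) = 0.9980

0.9980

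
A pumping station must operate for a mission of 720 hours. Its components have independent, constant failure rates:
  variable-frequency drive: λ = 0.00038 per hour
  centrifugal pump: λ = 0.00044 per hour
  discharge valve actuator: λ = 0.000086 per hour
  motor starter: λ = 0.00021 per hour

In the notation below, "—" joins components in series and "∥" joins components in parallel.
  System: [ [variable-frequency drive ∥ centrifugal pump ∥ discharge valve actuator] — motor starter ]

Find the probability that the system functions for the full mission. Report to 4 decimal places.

0.8563

R(variable-frequency drive) = exp(−0.00038 × 720) = 0.760636
R(centrifugal pump) = exp(−0.00044 × 720) = 0.728476
R(discharge valve actuator) = exp(−0.000086 × 720) = 0.939958
R(motor starter) = exp(−0.00021 × 720) = 0.859676
Parallel (variable-frequency drive, centrifugal pump, and discharge valve actuator): 1 − (1 − 0.760636)(1 − 0.728476)(1 − 0.939958) = 0.996098
Series ([0.996098] and motor starter): 0.996098 × 0.859676 = 0.8563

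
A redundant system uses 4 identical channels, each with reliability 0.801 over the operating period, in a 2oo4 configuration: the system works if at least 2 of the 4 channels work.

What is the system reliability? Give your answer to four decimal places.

0.9732

R = Σ_{i=2}^{4} C(4,i) p^i (1−p)^{4−i} with p = 0.801
C(4,2)·0.801^2·0.199^2 = 0.152448
C(4,3)·0.801^3·0.199^1 = 0.409082
C(4,4)·0.801^4·0.199^0 = 0.411652
Sum = 0.9732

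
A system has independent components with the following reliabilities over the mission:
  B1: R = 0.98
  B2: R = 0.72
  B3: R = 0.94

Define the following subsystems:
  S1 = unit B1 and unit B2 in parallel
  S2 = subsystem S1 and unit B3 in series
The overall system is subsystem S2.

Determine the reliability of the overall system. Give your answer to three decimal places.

0.935

Parallel (B1 and B2): 1 − (1 − 0.98000)(1 − 0.72000) = 0.99440
Series ([0.99440] and B3): 0.99440 × 0.94000 = 0.935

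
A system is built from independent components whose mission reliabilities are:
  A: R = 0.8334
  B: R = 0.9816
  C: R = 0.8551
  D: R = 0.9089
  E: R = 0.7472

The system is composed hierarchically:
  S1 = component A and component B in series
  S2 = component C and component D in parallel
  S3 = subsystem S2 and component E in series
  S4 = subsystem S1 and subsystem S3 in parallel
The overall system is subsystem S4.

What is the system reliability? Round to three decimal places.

0.952

Series (A and B): 0.83340 × 0.98160 = 0.81807
Parallel (C and D): 1 − (1 − 0.85510)(1 − 0.90890) = 0.98680
Series ([0.98680] and E): 0.98680 × 0.74720 = 0.73734
Parallel ([0.81807] and [0.73734]): 1 − (1 − 0.81807)(1 − 0.73734) = 0.952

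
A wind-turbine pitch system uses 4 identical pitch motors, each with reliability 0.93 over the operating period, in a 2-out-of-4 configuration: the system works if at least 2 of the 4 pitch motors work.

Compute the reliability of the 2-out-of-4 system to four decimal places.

R = Σ_{i=2}^{4} C(4,i) p^i (1−p)^{4−i} with p = 0.93
C(4,2)·0.93^2·0.07^2 = 0.025428
C(4,3)·0.93^3·0.07^1 = 0.225220
C(4,4)·0.93^4·0.07^0 = 0.748052
Sum = 0.9987

0.9987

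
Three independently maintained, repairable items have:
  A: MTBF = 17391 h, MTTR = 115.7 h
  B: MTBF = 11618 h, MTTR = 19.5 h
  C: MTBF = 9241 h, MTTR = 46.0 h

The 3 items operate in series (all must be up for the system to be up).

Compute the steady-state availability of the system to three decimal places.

A(A) = MTBF/(MTBF+MTTR) = 17391/(17391+115.7) = 0.993391
A(B) = MTBF/(MTBF+MTTR) = 11618/(11618+19.5) = 0.998324
A(C) = MTBF/(MTBF+MTTR) = 9241/(9241+46.0) = 0.995047
Series availability: 0.993391 × 0.998324 × 0.995047 = 0.987

0.987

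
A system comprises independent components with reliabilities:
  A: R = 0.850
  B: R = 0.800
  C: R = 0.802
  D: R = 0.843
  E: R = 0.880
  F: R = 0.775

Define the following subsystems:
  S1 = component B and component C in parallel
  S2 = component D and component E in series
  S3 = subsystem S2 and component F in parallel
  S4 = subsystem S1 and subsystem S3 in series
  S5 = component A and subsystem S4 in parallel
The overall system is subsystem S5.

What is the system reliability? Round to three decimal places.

Parallel (B and C): 1 − (1 − 0.80000)(1 − 0.80200) = 0.96040
Series (D and E): 0.84300 × 0.88000 = 0.74184
Parallel ([0.74184] and F): 1 − (1 − 0.74184)(1 − 0.77500) = 0.94191
Series ([0.96040] and [0.94191]): 0.96040 × 0.94191 = 0.90461
Parallel (A and [0.90461]): 1 − (1 − 0.85000)(1 − 0.90461) = 0.986

0.986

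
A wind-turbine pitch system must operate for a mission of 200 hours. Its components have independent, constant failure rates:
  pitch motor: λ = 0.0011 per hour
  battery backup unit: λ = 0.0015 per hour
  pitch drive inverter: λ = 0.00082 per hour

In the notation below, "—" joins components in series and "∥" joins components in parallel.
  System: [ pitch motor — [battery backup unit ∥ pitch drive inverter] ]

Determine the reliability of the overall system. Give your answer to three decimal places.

0.771

R(pitch motor) = exp(−0.0011 × 200) = 0.80252
R(battery backup unit) = exp(−0.0015 × 200) = 0.74082
R(pitch drive inverter) = exp(−0.00082 × 200) = 0.84874
Parallel (battery backup unit and pitch drive inverter): 1 − (1 − 0.74082)(1 − 0.84874) = 0.96080
Series (pitch motor and [0.96080]): 0.80252 × 0.96080 = 0.771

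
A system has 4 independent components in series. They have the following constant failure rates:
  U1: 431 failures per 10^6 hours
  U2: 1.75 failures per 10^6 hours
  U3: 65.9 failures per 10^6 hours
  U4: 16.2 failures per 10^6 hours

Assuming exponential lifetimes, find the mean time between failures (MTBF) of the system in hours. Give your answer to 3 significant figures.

1940

Series of exponential components: λ_sys = Σ λ_i
λ_sys = 0.000431 + 0.00000175 + 0.0000659 + 0.0000162 = 5.1485e-04 /h
MTBF = 1 / λ_sys = 1940 h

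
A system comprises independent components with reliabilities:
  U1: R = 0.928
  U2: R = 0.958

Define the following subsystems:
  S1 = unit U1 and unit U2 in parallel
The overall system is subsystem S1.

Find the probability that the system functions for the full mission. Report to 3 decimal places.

0.997

Parallel (U1 and U2): 1 − (1 − 0.92800)(1 − 0.95800) = 0.997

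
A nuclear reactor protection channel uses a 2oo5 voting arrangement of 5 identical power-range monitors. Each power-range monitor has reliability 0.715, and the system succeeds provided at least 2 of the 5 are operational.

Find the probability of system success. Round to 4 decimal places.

R = Σ_{i=2}^{5} C(5,i) p^i (1−p)^{5−i} with p = 0.715
C(5,2)·0.715^2·0.285^3 = 0.118344
C(5,3)·0.715^3·0.285^2 = 0.296898
C(5,4)·0.715^4·0.285^1 = 0.372425
C(5,5)·0.715^5·0.285^0 = 0.186866
Sum = 0.9745

0.9745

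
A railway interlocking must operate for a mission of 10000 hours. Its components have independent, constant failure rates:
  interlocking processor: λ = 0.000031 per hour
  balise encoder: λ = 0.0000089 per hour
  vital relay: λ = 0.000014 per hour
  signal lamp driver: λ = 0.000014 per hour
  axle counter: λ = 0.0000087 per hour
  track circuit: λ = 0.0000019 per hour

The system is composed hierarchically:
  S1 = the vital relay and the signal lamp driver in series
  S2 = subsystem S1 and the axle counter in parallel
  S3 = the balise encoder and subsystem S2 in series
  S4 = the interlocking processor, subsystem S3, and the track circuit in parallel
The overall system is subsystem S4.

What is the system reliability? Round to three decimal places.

0.999

R(interlocking processor) = exp(−0.000031 × 10000) = 0.73345
R(balise encoder) = exp(−0.0000089 × 10000) = 0.91485
R(vital relay) = exp(−0.000014 × 10000) = 0.86936
R(signal lamp driver) = exp(−0.000014 × 10000) = 0.86936
R(axle counter) = exp(−0.0000087 × 10000) = 0.91668
R(track circuit) = exp(−0.0000019 × 10000) = 0.98118
Series (vital relay and signal lamp driver): 0.86936 × 0.86936 = 0.75579
Parallel ([0.75579] and axle counter): 1 − (1 − 0.75579)(1 − 0.91668) = 0.97965
Series (balise encoder and [0.97965]): 0.91485 × 0.97965 = 0.89623
Parallel (interlocking processor, [0.89623], and track circuit): 1 − (1 − 0.73345)(1 − 0.89623)(1 − 0.98118) = 0.999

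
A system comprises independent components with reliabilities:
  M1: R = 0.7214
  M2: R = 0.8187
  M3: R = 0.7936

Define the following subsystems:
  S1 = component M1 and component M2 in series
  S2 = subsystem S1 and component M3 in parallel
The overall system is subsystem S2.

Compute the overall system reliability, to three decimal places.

0.916

Series (M1 and M2): 0.72140 × 0.81870 = 0.59061
Parallel ([0.59061] and M3): 1 − (1 − 0.59061)(1 − 0.79360) = 0.916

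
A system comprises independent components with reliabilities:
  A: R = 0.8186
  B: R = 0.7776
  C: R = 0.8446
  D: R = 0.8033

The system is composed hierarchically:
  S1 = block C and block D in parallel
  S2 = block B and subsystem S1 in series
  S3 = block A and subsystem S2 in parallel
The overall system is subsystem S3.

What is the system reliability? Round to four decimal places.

0.9553

Parallel (C and D): 1 − (1 − 0.844600)(1 − 0.803300) = 0.969433
Series (B and [0.969433]): 0.777600 × 0.969433 = 0.753831
Parallel (A and [0.753831]): 1 − (1 − 0.818600)(1 − 0.753831) = 0.9553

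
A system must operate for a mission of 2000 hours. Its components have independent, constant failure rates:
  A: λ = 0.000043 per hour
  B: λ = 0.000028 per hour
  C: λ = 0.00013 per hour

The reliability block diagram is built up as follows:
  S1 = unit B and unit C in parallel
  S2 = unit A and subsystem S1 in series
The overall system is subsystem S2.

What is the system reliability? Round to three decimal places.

0.906

R(A) = exp(−0.000043 × 2000) = 0.91759
R(B) = exp(−0.000028 × 2000) = 0.94554
R(C) = exp(−0.00013 × 2000) = 0.77105
Parallel (B and C): 1 − (1 − 0.94554)(1 − 0.77105) = 0.98753
Series (A and [0.98753]): 0.91759 × 0.98753 = 0.906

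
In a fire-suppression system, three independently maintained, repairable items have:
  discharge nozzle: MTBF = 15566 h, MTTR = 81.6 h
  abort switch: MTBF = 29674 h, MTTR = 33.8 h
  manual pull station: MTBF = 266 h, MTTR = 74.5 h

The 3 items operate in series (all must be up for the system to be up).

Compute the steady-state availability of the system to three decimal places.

A(discharge nozzle) = MTBF/(MTBF+MTTR) = 15566/(15566+81.6) = 0.994785
A(abort switch) = MTBF/(MTBF+MTTR) = 29674/(29674+33.8) = 0.998862
A(manual pull station) = MTBF/(MTBF+MTTR) = 266/(266+74.5) = 0.781204
Series availability: 0.994785 × 0.998862 × 0.781204 = 0.776

0.776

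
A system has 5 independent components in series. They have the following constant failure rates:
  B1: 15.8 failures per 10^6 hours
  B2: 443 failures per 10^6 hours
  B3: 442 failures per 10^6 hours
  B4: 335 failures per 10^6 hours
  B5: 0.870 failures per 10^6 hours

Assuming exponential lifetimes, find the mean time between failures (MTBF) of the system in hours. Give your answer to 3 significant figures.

809

Series of exponential components: λ_sys = Σ λ_i
λ_sys = 0.0000158 + 0.000443 + 0.000442 + 0.000335 + 0.000000870 = 1.2367e-03 /h
MTBF = 1 / λ_sys = 809 h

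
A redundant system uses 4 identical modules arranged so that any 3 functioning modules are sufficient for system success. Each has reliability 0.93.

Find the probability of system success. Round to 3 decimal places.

R = Σ_{i=3}^{4} C(4,i) p^i (1−p)^{4−i} with p = 0.93
C(4,3)·0.93^3·0.07^1 = 0.22522
C(4,4)·0.93^4·0.07^0 = 0.74805
Sum = 0.973

0.973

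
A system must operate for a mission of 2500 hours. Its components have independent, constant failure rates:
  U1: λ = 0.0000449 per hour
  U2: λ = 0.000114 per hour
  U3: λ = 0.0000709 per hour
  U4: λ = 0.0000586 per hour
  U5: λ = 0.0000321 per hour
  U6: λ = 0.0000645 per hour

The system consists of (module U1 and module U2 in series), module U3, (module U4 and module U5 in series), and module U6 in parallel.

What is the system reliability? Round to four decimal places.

0.9984

R(U1) = exp(−0.0000449 × 2500) = 0.893821
R(U2) = exp(−0.000114 × 2500) = 0.752014
R(U3) = exp(−0.0000709 × 2500) = 0.837570
R(U4) = exp(−0.0000586 × 2500) = 0.863726
R(U5) = exp(−0.0000321 × 2500) = 0.922886
R(U6) = exp(−0.0000645 × 2500) = 0.851079
Series (U1 and U2): 0.893821 × 0.752014 = 0.672166
Series (U4 and U5): 0.863726 × 0.922886 = 0.797121
Parallel ([0.672166], U3, [0.797121], and U6): 1 − (1 − 0.672166)(1 − 0.837570)(1 − 0.797121)(1 − 0.851079) = 0.9984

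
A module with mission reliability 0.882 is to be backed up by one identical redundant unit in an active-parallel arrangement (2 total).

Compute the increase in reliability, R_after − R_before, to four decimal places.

0.1041

R_before = 0.882
R_after = 1 − (1 − 0.882)^2 = 0.9861
ΔR = 0.9861 − 0.882 = 0.1041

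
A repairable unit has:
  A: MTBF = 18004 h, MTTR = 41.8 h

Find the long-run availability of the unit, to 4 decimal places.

0.9977

A(A) = MTBF/(MTBF+MTTR) = 18004/(18004+41.8) = 0.9977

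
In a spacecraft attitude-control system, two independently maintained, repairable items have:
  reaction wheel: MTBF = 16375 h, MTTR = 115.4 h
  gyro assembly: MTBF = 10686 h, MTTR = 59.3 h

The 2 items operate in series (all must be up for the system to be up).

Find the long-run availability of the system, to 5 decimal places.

0.98752

A(reaction wheel) = MTBF/(MTBF+MTTR) = 16375/(16375+115.4) = 0.993002
A(gyro assembly) = MTBF/(MTBF+MTTR) = 10686/(10686+59.3) = 0.994481
Series availability: 0.993002 × 0.994481 = 0.98752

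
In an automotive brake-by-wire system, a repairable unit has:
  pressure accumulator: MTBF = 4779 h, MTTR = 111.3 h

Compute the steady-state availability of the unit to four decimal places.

0.9772

A(pressure accumulator) = MTBF/(MTBF+MTTR) = 4779/(4779+111.3) = 0.9772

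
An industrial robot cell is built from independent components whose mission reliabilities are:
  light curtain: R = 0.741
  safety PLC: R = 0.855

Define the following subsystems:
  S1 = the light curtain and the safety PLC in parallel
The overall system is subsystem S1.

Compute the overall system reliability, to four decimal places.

0.9624

Parallel (light curtain and safety PLC): 1 − (1 − 0.741000)(1 − 0.855000) = 0.9624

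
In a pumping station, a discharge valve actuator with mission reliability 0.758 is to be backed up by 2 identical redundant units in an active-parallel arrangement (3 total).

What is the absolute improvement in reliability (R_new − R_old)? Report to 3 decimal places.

R_before = 0.758
R_after = 1 − (1 − 0.758)^3 = 0.986
ΔR = 0.986 − 0.758 = 0.228

0.228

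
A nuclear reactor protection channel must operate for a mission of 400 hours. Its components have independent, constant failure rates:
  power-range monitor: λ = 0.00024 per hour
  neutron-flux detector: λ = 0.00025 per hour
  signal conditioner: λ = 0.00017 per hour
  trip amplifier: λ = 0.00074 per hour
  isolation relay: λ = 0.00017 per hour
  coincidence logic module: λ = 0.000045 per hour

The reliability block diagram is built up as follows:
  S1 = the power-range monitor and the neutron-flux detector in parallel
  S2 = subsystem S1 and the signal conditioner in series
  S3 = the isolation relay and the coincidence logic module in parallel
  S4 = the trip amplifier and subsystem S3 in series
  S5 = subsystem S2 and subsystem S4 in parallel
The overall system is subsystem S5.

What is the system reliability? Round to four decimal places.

R(power-range monitor) = exp(−0.00024 × 400) = 0.908464
R(neutron-flux detector) = exp(−0.00025 × 400) = 0.904837
R(signal conditioner) = exp(−0.00017 × 400) = 0.934260
R(trip amplifier) = exp(−0.00074 × 400) = 0.743787
R(isolation relay) = exp(−0.00017 × 400) = 0.934260
R(coincidence logic module) = exp(−0.000045 × 400) = 0.982161
Parallel (power-range monitor and neutron-flux detector): 1 − (1 − 0.908464)(1 − 0.904837) = 0.991289
Series ([0.991289] and signal conditioner): 0.991289 × 0.934260 = 0.926122
Parallel (isolation relay and coincidence logic module): 1 − (1 − 0.934260)(1 − 0.982161) = 0.998827
Series (trip amplifier and [0.998827]): 0.743787 × 0.998827 = 0.742915
Parallel ([0.926122] and [0.742915]): 1 − (1 − 0.926122)(1 − 0.742915) = 0.9810

0.9810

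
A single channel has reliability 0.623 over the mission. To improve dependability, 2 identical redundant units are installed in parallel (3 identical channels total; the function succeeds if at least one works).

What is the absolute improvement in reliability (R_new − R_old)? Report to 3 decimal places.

0.323

R_before = 0.623
R_after = 1 − (1 − 0.623)^3 = 0.946
ΔR = 0.946 − 0.623 = 0.323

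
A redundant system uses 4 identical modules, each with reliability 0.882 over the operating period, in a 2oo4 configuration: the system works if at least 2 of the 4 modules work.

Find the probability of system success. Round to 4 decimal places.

R = Σ_{i=2}^{4} C(4,i) p^i (1−p)^{4−i} with p = 0.882
C(4,2)·0.882^2·0.118^2 = 0.064991
C(4,3)·0.882^3·0.118^1 = 0.323853
C(4,4)·0.882^4·0.118^0 = 0.605166
Sum = 0.9940

0.9940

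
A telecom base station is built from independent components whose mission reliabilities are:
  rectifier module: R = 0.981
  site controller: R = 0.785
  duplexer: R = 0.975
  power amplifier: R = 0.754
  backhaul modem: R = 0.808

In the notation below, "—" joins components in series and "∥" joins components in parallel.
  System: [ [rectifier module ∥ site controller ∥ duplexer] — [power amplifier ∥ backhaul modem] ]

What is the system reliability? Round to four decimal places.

Parallel (rectifier module, site controller, and duplexer): 1 − (1 − 0.981000)(1 − 0.785000)(1 − 0.975000) = 0.999898
Parallel (power amplifier and backhaul modem): 1 − (1 − 0.754000)(1 − 0.808000) = 0.952768
Series ([0.999898] and [0.952768]): 0.999898 × 0.952768 = 0.9527

0.9527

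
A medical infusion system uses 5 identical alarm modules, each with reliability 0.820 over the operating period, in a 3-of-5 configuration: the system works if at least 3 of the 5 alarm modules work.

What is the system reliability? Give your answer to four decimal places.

R = Σ_{i=3}^{5} C(5,i) p^i (1−p)^{5−i} with p = 0.820
C(5,3)·0.820^3·0.180^2 = 0.178643
C(5,4)·0.820^4·0.180^1 = 0.406910
C(5,5)·0.820^5·0.180^0 = 0.370740
Sum = 0.9563

0.9563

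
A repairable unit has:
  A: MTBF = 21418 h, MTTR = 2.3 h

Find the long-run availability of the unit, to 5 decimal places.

0.99989

A(A) = MTBF/(MTBF+MTTR) = 21418/(21418+2.3) = 0.99989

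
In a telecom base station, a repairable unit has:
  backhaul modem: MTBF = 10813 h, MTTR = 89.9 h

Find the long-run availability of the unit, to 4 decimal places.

0.9918

A(backhaul modem) = MTBF/(MTBF+MTTR) = 10813/(10813+89.9) = 0.9918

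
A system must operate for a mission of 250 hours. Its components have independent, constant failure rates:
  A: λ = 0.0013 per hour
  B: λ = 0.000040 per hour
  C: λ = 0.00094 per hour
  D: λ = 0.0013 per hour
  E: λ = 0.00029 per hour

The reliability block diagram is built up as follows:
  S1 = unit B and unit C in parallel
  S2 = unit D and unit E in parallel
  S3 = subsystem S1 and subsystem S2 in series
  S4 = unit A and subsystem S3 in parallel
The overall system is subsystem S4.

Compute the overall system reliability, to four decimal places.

R(A) = exp(−0.0013 × 250) = 0.722527
R(B) = exp(−0.000040 × 250) = 0.990050
R(C) = exp(−0.00094 × 250) = 0.790571
R(D) = exp(−0.0013 × 250) = 0.722527
R(E) = exp(−0.00029 × 250) = 0.930066
Parallel (B and C): 1 − (1 − 0.990050)(1 − 0.790571) = 0.997916
Parallel (D and E): 1 − (1 − 0.722527)(1 − 0.930066) = 0.980595
Series ([0.997916] and [0.980595]): 0.997916 × 0.980595 = 0.978551
Parallel (A and [0.978551]): 1 − (1 − 0.722527)(1 − 0.978551) = 0.9940

0.9940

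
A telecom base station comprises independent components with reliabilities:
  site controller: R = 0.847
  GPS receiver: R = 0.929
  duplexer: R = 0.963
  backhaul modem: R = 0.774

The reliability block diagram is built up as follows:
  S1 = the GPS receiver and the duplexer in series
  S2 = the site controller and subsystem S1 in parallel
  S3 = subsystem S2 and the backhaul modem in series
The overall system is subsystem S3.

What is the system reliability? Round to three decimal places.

0.762

Series (GPS receiver and duplexer): 0.92900 × 0.96300 = 0.89463
Parallel (site controller and [0.89463]): 1 − (1 − 0.84700)(1 − 0.89463) = 0.98388
Series ([0.98388] and backhaul modem): 0.98388 × 0.77400 = 0.762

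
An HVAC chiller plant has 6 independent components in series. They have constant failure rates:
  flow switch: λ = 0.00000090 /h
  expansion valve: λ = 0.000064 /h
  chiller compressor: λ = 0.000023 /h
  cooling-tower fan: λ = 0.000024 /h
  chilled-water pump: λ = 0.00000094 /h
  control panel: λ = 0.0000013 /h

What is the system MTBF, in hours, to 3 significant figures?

Series of exponential components: λ_sys = Σ λ_i
λ_sys = 0.00000090 + 0.000064 + 0.000023 + 0.000024 + 0.00000094 + 0.0000013 = 1.1414e-04 /h
MTBF = 1 / λ_sys = 8760 h

8760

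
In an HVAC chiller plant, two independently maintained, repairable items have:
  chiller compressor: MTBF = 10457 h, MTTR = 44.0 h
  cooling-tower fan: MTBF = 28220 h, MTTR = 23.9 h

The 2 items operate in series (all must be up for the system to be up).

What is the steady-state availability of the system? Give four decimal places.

0.9950

A(chiller compressor) = MTBF/(MTBF+MTTR) = 10457/(10457+44.0) = 0.995810
A(cooling-tower fan) = MTBF/(MTBF+MTTR) = 28220/(28220+23.9) = 0.999154
Series availability: 0.995810 × 0.999154 = 0.9950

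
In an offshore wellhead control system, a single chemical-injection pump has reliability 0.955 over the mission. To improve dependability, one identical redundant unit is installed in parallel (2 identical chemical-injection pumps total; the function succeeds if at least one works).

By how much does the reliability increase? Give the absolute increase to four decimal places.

0.0430

R_before = 0.955
R_after = 1 − (1 − 0.955)^2 = 0.9980
ΔR = 0.9980 − 0.955 = 0.0430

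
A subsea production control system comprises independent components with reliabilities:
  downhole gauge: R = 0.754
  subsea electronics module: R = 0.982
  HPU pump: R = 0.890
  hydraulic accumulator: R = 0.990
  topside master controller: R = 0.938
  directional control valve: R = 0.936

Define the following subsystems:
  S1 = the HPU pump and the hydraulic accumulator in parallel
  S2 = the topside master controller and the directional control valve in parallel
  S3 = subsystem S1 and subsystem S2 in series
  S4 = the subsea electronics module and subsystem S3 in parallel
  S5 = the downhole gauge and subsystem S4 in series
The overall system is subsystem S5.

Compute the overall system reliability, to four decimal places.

0.7539

Parallel (HPU pump and hydraulic accumulator): 1 − (1 − 0.890000)(1 − 0.990000) = 0.998900
Parallel (topside master controller and directional control valve): 1 − (1 − 0.938000)(1 − 0.936000) = 0.996032
Series ([0.998900] and [0.996032]): 0.998900 × 0.996032 = 0.994936
Parallel (subsea electronics module and [0.994936]): 1 − (1 − 0.982000)(1 − 0.994936) = 0.999909
Series (downhole gauge and [0.999909]): 0.754000 × 0.999909 = 0.7539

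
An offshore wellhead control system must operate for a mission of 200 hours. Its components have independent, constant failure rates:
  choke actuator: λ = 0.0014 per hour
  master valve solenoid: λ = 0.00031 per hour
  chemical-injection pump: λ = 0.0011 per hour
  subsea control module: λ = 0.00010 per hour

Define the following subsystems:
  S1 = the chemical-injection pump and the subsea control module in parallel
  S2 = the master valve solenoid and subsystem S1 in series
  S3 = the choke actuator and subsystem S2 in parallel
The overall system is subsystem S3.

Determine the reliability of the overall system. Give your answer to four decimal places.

R(choke actuator) = exp(−0.0014 × 200) = 0.755784
R(master valve solenoid) = exp(−0.00031 × 200) = 0.939883
R(chemical-injection pump) = exp(−0.0011 × 200) = 0.802519
R(subsea control module) = exp(−0.00010 × 200) = 0.980199
Parallel (chemical-injection pump and subsea control module): 1 − (1 − 0.802519)(1 − 0.980199) = 0.996090
Series (master valve solenoid and [0.996090]): 0.939883 × 0.996090 = 0.936208
Parallel (choke actuator and [0.936208]): 1 − (1 − 0.755784)(1 − 0.936208) = 0.9844

0.9844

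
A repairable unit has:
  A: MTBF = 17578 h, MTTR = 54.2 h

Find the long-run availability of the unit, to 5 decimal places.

A(A) = MTBF/(MTBF+MTTR) = 17578/(17578+54.2) = 0.99693

0.99693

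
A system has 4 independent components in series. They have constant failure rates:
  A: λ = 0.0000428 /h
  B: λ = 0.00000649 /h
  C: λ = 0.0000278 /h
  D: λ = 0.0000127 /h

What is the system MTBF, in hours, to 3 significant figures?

11100

Series of exponential components: λ_sys = Σ λ_i
λ_sys = 0.0000428 + 0.00000649 + 0.0000278 + 0.0000127 = 8.9790e-05 /h
MTBF = 1 / λ_sys = 11100 h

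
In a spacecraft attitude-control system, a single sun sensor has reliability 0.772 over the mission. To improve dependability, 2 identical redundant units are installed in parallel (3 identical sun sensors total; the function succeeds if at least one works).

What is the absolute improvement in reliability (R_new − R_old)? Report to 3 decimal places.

R_before = 0.772
R_after = 1 − (1 − 0.772)^3 = 0.988
ΔR = 0.988 − 0.772 = 0.216

0.216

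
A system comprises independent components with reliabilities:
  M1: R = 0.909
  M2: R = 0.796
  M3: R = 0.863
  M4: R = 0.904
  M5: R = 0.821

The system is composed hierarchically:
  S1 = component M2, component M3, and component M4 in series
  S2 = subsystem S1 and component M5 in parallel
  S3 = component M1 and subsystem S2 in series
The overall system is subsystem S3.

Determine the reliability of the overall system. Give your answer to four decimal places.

0.8473

Series (M2, M3, and M4): 0.796000 × 0.863000 × 0.904000 = 0.621001
Parallel ([0.621001] and M5): 1 − (1 − 0.621001)(1 − 0.821000) = 0.932159
Series (M1 and [0.932159]): 0.909000 × 0.932159 = 0.8473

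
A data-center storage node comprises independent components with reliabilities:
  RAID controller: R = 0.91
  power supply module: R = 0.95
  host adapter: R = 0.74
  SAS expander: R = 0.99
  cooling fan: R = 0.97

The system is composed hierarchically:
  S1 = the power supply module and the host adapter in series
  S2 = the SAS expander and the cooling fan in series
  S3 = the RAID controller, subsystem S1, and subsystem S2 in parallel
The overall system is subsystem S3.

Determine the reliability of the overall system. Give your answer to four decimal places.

Series (power supply module and host adapter): 0.950000 × 0.740000 = 0.703000
Series (SAS expander and cooling fan): 0.990000 × 0.970000 = 0.960300
Parallel (RAID controller, [0.703000], and [0.960300]): 1 − (1 − 0.910000)(1 − 0.703000)(1 − 0.960300) = 0.9989

0.9989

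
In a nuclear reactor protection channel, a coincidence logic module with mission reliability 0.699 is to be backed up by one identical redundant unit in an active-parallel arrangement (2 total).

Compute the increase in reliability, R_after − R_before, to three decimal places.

0.210

R_before = 0.699
R_after = 1 − (1 − 0.699)^2 = 0.909
ΔR = 0.909 − 0.699 = 0.210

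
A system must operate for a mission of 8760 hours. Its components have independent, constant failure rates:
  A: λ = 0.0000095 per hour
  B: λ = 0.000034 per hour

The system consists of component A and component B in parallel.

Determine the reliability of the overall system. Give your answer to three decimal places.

R(A) = exp(−0.0000095 × 8760) = 0.92015
R(B) = exp(−0.000034 × 8760) = 0.74242
Parallel (A and B): 1 − (1 − 0.92015)(1 − 0.74242) = 0.979

0.979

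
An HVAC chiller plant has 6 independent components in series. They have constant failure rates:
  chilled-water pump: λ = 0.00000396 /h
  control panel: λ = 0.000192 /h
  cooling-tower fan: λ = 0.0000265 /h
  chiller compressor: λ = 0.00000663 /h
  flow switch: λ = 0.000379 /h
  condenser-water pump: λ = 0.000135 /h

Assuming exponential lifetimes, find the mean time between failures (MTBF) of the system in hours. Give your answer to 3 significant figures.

Series of exponential components: λ_sys = Σ λ_i
λ_sys = 0.00000396 + 0.000192 + 0.0000265 + 0.00000663 + 0.000379 + 0.000135 = 7.4309e-04 /h
MTBF = 1 / λ_sys = 1350 h

1350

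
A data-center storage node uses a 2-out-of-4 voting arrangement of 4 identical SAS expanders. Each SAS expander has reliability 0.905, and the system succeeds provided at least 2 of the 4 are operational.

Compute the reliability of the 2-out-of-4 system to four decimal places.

0.9968

R = Σ_{i=2}^{4} C(4,i) p^i (1−p)^{4−i} with p = 0.905
C(4,2)·0.905^2·0.095^2 = 0.044350
C(4,3)·0.905^3·0.095^1 = 0.281663
C(4,4)·0.905^4·0.095^0 = 0.670802
Sum = 0.9968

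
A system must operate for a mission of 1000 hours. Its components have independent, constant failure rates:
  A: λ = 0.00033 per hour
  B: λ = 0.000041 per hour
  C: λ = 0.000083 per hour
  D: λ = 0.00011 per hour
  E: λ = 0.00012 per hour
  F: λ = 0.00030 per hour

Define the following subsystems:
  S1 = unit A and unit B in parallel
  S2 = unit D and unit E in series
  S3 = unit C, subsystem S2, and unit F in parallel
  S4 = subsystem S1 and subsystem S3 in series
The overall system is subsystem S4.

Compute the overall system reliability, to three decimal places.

R(A) = exp(−0.00033 × 1000) = 0.71892
R(B) = exp(−0.000041 × 1000) = 0.95983
R(C) = exp(−0.000083 × 1000) = 0.92035
R(D) = exp(−0.00011 × 1000) = 0.89583
R(E) = exp(−0.00012 × 1000) = 0.88692
R(F) = exp(−0.00030 × 1000) = 0.74082
Parallel (A and B): 1 − (1 − 0.71892)(1 − 0.95983) = 0.98871
Series (D and E): 0.89583 × 0.88692 = 0.79453
Parallel (C, [0.79453], and F): 1 − (1 − 0.92035)(1 − 0.79453)(1 − 0.74082) = 0.99576
Series ([0.98871] and [0.99576]): 0.98871 × 0.99576 = 0.985

0.985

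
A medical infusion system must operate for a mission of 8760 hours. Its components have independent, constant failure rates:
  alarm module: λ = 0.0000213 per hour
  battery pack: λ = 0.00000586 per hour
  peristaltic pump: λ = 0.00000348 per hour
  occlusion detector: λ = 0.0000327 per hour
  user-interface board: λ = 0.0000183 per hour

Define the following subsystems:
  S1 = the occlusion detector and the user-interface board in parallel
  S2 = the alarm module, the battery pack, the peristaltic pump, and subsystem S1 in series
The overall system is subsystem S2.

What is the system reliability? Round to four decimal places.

0.7364

R(alarm module) = exp(−0.0000213 × 8760) = 0.829786
R(battery pack) = exp(−0.00000586 × 8760) = 0.949962
R(peristaltic pump) = exp(−0.00000348 × 8760) = 0.969975
R(occlusion detector) = exp(−0.0000327 × 8760) = 0.750923
R(user-interface board) = exp(−0.0000183 × 8760) = 0.851881
Parallel (occlusion detector and user-interface board): 1 − (1 − 0.750923)(1 − 0.851881) = 0.963107
Series (alarm module, battery pack, peristaltic pump, and [0.963107]): 0.829786 × 0.949962 × 0.969975 × 0.963107 = 0.7364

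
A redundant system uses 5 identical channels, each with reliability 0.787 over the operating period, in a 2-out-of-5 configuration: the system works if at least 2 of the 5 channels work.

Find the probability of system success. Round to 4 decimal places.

R = Σ_{i=2}^{5} C(5,i) p^i (1−p)^{5−i} with p = 0.787
C(5,2)·0.787^2·0.213^3 = 0.059853
C(5,3)·0.787^3·0.213^2 = 0.221148
C(5,4)·0.787^4·0.213^1 = 0.408553
C(5,5)·0.787^5·0.213^0 = 0.301907
Sum = 0.9915

0.9915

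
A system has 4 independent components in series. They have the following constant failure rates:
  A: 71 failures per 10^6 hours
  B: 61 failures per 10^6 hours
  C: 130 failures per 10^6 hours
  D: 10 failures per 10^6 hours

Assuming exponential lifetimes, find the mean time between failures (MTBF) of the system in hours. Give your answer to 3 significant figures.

Series of exponential components: λ_sys = Σ λ_i
λ_sys = 0.000071 + 0.000061 + 0.00013 + 0.000010 = 2.7200e-04 /h
MTBF = 1 / λ_sys = 3680 h

3680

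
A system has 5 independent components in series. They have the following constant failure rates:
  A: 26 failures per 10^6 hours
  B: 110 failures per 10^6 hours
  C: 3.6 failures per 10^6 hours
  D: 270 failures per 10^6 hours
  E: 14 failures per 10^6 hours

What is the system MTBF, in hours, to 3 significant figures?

2360

Series of exponential components: λ_sys = Σ λ_i
λ_sys = 0.000026 + 0.00011 + 0.0000036 + 0.00027 + 0.000014 = 4.2360e-04 /h
MTBF = 1 / λ_sys = 2360 h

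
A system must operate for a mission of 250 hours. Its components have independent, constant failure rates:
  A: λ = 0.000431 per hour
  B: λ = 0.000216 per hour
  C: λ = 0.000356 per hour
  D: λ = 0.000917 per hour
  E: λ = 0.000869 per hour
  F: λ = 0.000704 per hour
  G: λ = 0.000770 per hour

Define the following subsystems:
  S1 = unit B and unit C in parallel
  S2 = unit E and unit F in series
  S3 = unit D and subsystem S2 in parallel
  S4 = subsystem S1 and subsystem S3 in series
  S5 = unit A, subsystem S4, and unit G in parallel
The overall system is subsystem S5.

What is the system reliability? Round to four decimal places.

R(A) = exp(−0.000431 × 250) = 0.897852
R(B) = exp(−0.000216 × 250) = 0.947432
R(C) = exp(−0.000356 × 250) = 0.914846
R(D) = exp(−0.000917 × 250) = 0.795130
R(E) = exp(−0.000869 × 250) = 0.804729
R(F) = exp(−0.000704 × 250) = 0.838618
R(G) = exp(−0.000770 × 250) = 0.824894
Parallel (B and C): 1 − (1 − 0.947432)(1 − 0.914846) = 0.995524
Series (E and F): 0.804729 × 0.838618 = 0.674860
Parallel (D and [0.674860]): 1 − (1 − 0.795130)(1 − 0.674860) = 0.933389
Series ([0.995524] and [0.933389]): 0.995524 × 0.933389 = 0.929211
Parallel (A, [0.929211], and G): 1 − (1 − 0.897852)(1 − 0.929211)(1 − 0.824894) = 0.9987

0.9987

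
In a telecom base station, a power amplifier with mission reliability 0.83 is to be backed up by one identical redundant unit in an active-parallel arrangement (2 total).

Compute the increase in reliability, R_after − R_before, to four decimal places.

0.1411

R_before = 0.83
R_after = 1 − (1 − 0.83)^2 = 0.9711
ΔR = 0.9711 − 0.83 = 0.1411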